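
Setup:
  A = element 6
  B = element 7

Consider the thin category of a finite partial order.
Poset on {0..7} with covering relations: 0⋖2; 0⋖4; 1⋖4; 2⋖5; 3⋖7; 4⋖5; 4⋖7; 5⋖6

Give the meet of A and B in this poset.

Lower bounds of A=6 and B=7: {0,1,4}
  0 ⊑ 4
  1 ⊑ 4
  4 ⊑ 4
glb = 4

Answer: A∧B = 4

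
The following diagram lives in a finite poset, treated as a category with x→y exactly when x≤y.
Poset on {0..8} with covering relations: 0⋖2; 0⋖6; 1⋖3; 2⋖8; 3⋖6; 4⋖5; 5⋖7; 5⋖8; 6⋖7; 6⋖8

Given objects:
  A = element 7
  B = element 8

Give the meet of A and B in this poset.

Answer: NO MEET EXISTS

Derivation:
Common predecessors of 7,8: {0,1,3,4,5,6}
  maximal lower bounds 5 and 6 are incomparable: neither 5<=6 nor 6<=5
→ no greatest lower bound exists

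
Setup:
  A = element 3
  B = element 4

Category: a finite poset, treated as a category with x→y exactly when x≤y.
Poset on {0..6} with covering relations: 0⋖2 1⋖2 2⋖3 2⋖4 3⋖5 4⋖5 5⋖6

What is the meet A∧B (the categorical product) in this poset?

Common predecessors of 3,4: {0,1,2}
  0 ≤ 2
  1 ≤ 2
  2 ≤ 2
glb = 2

Answer: A∧B = 2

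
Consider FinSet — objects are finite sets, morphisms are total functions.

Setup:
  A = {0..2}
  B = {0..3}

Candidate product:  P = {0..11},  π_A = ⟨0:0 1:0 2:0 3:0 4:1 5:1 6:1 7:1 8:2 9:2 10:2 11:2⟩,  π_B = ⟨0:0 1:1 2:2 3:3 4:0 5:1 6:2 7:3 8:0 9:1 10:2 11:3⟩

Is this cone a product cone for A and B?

Answer: VALID PRODUCT

Derivation:
|A|·|B| = 3·4 = 12;  |P| = 12
Check the pairing map k ↦ (π_A(k), π_B(k)):
  0 : (0,0)
  1 : (0,1)
  2 : (0,2)
  3 : (0,3)
  4 : (1,0)
  5 : (1,1)
  6 : (1,2)
  7 : (1,3)
  8 : (2,0)
  9 : (2,1)
  10 : (2,2)
  11 : (2,3)
distinct pairs in image: 12 / 12 needed
  → bijection onto A×B; projections well-typed.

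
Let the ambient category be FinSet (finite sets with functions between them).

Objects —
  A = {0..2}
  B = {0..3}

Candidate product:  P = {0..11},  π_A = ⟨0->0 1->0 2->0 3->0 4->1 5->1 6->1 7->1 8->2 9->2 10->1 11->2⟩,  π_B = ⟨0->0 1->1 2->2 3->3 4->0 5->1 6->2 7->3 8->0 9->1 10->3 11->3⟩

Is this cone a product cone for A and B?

Answer: NOT A VALID PRODUCT — duplicate pair at indices 7,10

Derivation:
|A|·|B| = 3·4 = 12;  |P| = 12
Check the pairing map k ↦ (π_A(k), π_B(k)):
  0 -> (0,0)
  1 -> (0,1)
  2 -> (0,2)
  3 -> (0,3)
  4 -> (1,0)
  5 -> (1,1)
  6 -> (1,2)
  7 -> (1,3)
  8 -> (2,0)
  9 -> (2,1)
  10 -> (1,3)  ✗ repeats pair of k=7
  11 -> (2,3)
distinct pairs in image: 11 / 12 needed
  → (1,3) hit at k=7 and k=10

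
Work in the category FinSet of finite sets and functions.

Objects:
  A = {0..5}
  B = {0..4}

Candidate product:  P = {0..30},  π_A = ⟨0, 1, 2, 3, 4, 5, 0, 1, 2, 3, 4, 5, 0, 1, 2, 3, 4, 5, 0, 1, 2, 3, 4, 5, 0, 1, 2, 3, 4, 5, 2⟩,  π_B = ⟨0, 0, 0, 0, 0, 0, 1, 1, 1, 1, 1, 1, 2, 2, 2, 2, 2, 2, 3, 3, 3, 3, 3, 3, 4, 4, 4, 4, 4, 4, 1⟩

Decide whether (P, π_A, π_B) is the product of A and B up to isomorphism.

|A|·|B| = 6·5 = 30;  |P| = 31
  → cardinalities differ; no bijection possible.

Answer: NOT A VALID PRODUCT — |P|=31 ≠ |A|·|B|=30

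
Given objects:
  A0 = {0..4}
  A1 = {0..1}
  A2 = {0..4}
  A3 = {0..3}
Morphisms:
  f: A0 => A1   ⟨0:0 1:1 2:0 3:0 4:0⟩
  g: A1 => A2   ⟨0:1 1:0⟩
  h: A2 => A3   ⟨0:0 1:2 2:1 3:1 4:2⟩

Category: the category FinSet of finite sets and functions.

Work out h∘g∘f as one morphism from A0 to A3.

Answer: ⟨0:2 1:0 2:2 3:2 4:2⟩

Trace:
  0 f=>0 g=>1 h=>2
  1 f=>1 g=>0 h=>0
  2 f=>0 g=>1 h=>2
  3 f=>0 g=>1 h=>2
  4 f=>0 g=>1 h=>2
⟦path⟧: ⟨0:2 1:0 2:2 3:2 4:2⟩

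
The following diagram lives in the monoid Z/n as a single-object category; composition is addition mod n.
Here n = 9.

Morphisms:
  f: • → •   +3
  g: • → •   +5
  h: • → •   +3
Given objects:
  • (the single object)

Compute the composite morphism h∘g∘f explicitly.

  0 +3≡3 +5≡8 +3≡2  (mod 9)
composite: +2

Answer: +2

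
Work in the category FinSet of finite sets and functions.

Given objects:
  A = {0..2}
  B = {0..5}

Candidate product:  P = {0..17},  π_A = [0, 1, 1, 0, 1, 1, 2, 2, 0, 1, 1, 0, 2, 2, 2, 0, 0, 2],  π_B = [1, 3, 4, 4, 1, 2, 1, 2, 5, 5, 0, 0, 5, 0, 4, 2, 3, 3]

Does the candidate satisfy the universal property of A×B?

|A|·|B| = 3·6 = 18;  |P| = 18
Check the pairing map k ↦ (π_A(k), π_B(k)):
  0 -> (0,1)
  1 -> (1,3)
  2 -> (1,4)
  3 -> (0,4)
  4 -> (1,1)
  5 -> (1,2)
  6 -> (2,1)
  7 -> (2,2)
  8 -> (0,5)
  9 -> (1,5)
  10 -> (1,0)
  11 -> (0,0)
  12 -> (2,5)
  13 -> (2,0)
  14 -> (2,4)
  15 -> (0,2)
  16 -> (0,3)
  17 -> (2,3)
distinct pairs in image: 18 / 18 needed
  → bijection onto A×B; projections well-typed.

Answer: VALID PRODUCT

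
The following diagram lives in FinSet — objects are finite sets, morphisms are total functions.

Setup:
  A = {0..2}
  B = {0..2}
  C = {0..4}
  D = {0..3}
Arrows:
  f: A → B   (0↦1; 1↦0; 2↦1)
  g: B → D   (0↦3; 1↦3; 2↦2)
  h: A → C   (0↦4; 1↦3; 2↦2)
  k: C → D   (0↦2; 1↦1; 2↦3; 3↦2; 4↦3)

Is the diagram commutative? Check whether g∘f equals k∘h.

Along f;g (path 1):
  0 f→1 g→3
  1 f→0 g→3
  2 f→1 g→3
  result₁ = (0↦3; 1↦3; 2↦3)
Along h;k (path 2):
  0 h→4 k→3
  1 h→3 k→2
  2 h→2 k→3
  result₂ = (0↦3; 1↦2; 2↦3)
Equal? differ; not commutative

Answer: DOES NOT COMMUTE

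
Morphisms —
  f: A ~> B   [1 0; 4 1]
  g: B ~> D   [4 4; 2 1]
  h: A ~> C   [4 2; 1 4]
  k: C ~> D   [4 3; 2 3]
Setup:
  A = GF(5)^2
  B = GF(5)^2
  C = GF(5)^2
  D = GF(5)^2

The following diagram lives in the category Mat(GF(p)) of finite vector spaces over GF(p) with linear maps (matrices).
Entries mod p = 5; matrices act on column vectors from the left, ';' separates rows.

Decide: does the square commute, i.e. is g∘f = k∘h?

Answer: DOES NOT COMMUTE

Derivation:
Along f;g (path 1):
  e0=[1,0] f~>[1,4] g~>[0,1]
  e1=[0,1] f~>[0,1] g~>[4,1]
  composite₁ = [0 4; 1 1]
Along h;k (path 2):
  e0=[1,0] h~>[4,1] k~>[4,1]
  e1=[0,1] h~>[2,4] k~>[0,1]
  composite₂ = [4 0; 1 1]
Equal? NO — does not commute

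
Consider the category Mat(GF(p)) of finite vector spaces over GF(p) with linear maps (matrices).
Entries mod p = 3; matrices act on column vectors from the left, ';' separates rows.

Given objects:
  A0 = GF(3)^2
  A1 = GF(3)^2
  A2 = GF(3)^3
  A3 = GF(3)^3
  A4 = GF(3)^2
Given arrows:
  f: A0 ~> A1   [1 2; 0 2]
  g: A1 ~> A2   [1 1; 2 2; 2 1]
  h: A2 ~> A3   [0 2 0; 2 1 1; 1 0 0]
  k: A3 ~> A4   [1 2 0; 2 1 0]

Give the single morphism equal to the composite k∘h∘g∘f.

Answer: [1 0; 2 0]

Derivation:
  e0=[1,0] f~>[1,0] g~>[1,2,2] h~>[1,0,1] k~>[1,2]
  e1=[0,1] f~>[2,2] g~>[1,2,0] h~>[1,1,1] k~>[0,0]
composite: [1 0; 2 0]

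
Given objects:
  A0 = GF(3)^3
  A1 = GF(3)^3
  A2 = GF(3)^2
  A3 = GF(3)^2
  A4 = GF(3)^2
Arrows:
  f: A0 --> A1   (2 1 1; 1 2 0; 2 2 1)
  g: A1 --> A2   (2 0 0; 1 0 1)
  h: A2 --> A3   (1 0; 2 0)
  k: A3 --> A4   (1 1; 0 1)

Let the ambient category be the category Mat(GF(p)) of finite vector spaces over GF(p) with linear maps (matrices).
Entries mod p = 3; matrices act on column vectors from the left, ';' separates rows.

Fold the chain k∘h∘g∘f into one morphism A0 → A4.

Answer: (0 0 0; 2 1 1)

Trace:
  e0=⟨1,0,0⟩ f-->⟨2,1,2⟩ g-->⟨1,1⟩ h-->⟨1,2⟩ k-->⟨0,2⟩
  e1=⟨0,1,0⟩ f-->⟨1,2,2⟩ g-->⟨2,0⟩ h-->⟨2,1⟩ k-->⟨0,1⟩
  e2=⟨0,0,1⟩ f-->⟨1,0,1⟩ g-->⟨2,2⟩ h-->⟨2,1⟩ k-->⟨0,1⟩
composite: (0 0 0; 2 1 1)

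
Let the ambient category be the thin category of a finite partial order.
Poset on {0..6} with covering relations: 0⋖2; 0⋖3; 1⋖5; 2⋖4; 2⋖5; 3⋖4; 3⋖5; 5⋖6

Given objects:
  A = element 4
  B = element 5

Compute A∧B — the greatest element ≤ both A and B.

Answer: NO MEET EXISTS

Trace:
Lower bounds of A=4 and B=5: {0,2,3}
  maximal lower bounds 2 and 3 are incomparable: neither 2≤3 nor 3≤2
→ no greatest lower bound exists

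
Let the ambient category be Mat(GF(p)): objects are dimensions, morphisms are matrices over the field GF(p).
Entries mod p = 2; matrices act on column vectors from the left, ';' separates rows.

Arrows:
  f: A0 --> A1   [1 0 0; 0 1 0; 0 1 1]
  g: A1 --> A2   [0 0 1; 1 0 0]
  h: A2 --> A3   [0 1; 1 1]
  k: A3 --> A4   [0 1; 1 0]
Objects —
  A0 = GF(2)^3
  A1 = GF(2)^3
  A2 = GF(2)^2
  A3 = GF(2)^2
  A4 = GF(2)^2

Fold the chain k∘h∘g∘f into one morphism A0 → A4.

  e0=[1,0,0] f-->[1,0,0] g-->[0,1] h-->[1,1] k-->[1,1]
  e1=[0,1,0] f-->[0,1,1] g-->[1,0] h-->[0,1] k-->[1,0]
  e2=[0,0,1] f-->[0,0,1] g-->[1,0] h-->[0,1] k-->[1,0]
⟦path⟧: [1 1 1; 1 0 0]

Answer: [1 1 1; 1 0 0]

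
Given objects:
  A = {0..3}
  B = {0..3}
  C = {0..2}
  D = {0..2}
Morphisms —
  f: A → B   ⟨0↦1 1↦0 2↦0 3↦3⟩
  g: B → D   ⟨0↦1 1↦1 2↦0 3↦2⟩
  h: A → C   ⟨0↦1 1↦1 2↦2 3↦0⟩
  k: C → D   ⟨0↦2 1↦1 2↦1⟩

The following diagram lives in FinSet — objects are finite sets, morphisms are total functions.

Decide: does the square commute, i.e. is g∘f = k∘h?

Answer: COMMUTES

Work:
Along f;g (path 1):
  0 f→1 g→1
  1 f→0 g→1
  2 f→0 g→1
  3 f→3 g→2
  result₁ = ⟨0↦1 1↦1 2↦1 3↦2⟩
Along h;k (path 2):
  0 h→1 k→1
  1 h→1 k→1
  2 h→2 k→1
  3 h→0 k→2
  result₂ = ⟨0↦1 1↦1 2↦1 3↦2⟩
Equal? same morphism ✓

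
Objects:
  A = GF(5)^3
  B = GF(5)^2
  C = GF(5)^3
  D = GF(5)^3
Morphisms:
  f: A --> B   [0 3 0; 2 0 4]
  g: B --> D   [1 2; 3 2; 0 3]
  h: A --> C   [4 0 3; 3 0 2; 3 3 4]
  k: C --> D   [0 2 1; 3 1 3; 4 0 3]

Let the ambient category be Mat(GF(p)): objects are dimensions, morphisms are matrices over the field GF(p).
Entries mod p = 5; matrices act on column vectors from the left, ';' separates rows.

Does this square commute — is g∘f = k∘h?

Answer: DOES NOT COMMUTE

Trace:
Along f;g (path 1):
  e0=⟨1,0,0⟩ f-->⟨0,2⟩ g-->⟨4,4,1⟩
  e1=⟨0,1,0⟩ f-->⟨3,0⟩ g-->⟨3,4,0⟩
  e2=⟨0,0,1⟩ f-->⟨0,4⟩ g-->⟨3,3,2⟩
  composite₁ = [4 3 3; 4 4 3; 1 0 2]
Along h;k (path 2):
  e0=⟨1,0,0⟩ h-->⟨4,3,3⟩ k-->⟨4,4,0⟩
  e1=⟨0,1,0⟩ h-->⟨0,0,3⟩ k-->⟨3,4,4⟩
  e2=⟨0,0,1⟩ h-->⟨3,2,4⟩ k-->⟨3,3,4⟩
  composite₂ = [4 3 3; 4 4 3; 0 4 4]
Equal? NO — does not commute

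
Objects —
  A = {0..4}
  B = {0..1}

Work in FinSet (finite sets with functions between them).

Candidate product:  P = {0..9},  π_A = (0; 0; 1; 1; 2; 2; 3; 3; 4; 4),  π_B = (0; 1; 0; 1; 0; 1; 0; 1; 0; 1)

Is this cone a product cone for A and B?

Answer: VALID PRODUCT

Trace:
|A|·|B| = 5·2 = 10;  |P| = 10
Check the pairing map k ↦ (π_A(k), π_B(k)):
  0 ↦ (0,0)
  1 ↦ (0,1)
  2 ↦ (1,0)
  3 ↦ (1,1)
  4 ↦ (2,0)
  5 ↦ (2,1)
  6 ↦ (3,0)
  7 ↦ (3,1)
  8 ↦ (4,0)
  9 ↦ (4,1)
distinct pairs in image: 10 / 10 needed
  → bijection onto A×B; projections well-typed.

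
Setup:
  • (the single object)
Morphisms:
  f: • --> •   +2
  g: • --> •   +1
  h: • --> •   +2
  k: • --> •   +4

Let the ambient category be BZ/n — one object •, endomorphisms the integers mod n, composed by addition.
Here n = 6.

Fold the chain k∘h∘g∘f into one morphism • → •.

Answer: +3

Derivation:
  0 +2≡2 +1≡3 +2≡5 +4≡3  (mod 6)
composite: +3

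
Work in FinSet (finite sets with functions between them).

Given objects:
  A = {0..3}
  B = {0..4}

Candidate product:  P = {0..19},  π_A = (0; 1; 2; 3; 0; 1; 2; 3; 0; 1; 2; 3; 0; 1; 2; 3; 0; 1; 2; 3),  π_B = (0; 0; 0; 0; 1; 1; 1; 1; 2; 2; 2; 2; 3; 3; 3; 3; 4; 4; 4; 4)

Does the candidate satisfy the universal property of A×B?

Answer: VALID PRODUCT

Derivation:
|A|·|B| = 4·5 = 20;  |P| = 20
Check the pairing map k ↦ (π_A(k), π_B(k)):
  0 : (0,0)
  1 : (1,0)
  2 : (2,0)
  3 : (3,0)
  4 : (0,1)
  5 : (1,1)
  6 : (2,1)
  7 : (3,1)
  8 : (0,2)
  9 : (1,2)
  10 : (2,2)
  11 : (3,2)
  12 : (0,3)
  13 : (1,3)
  14 : (2,3)
  15 : (3,3)
  16 : (0,4)
  17 : (1,4)
  18 : (2,4)
  19 : (3,4)
distinct pairs in image: 20 / 20 needed
  → bijection onto A×B; projections well-typed.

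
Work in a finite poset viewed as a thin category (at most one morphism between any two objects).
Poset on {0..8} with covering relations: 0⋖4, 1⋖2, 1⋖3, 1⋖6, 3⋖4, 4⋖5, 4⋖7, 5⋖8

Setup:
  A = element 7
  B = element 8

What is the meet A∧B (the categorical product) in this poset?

Answer: A∧B = 4

Work:
Lower bounds of A=7 and B=8: {0,1,3,4}
  0 ⊑ 4
  1 ⊑ 4
  3 ⊑ 4
  4 ⊑ 4
glb = 4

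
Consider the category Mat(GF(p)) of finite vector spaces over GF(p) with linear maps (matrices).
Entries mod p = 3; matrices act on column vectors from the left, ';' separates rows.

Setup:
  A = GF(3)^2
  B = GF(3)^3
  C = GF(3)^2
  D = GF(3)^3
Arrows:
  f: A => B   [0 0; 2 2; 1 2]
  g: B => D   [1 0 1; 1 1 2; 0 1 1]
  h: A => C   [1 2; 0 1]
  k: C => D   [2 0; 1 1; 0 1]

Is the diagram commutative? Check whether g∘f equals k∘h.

Answer: DOES NOT COMMUTE

Derivation:
Path 1 = f;g:
  e0=[1,0] f=>[0,2,1] g=>[1,1,0]
  e1=[0,1] f=>[0,2,2] g=>[2,0,1]
  ⟦path⟧₁ = [1 2; 1 0; 0 1]
Path 2 = h;k:
  e0=[1,0] h=>[1,0] k=>[2,1,0]
  e1=[0,1] h=>[2,1] k=>[1,0,1]
  ⟦path⟧₂ = [2 1; 1 0; 0 1]
Equal? differ; not commutative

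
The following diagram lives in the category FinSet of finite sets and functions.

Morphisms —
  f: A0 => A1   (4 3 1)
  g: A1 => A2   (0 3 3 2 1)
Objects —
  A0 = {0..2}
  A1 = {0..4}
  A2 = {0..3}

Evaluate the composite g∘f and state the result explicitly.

Answer: (1 2 3)

Work:
  0 f=>4 g=>1
  1 f=>3 g=>2
  2 f=>1 g=>3
⟦path⟧: (1 2 3)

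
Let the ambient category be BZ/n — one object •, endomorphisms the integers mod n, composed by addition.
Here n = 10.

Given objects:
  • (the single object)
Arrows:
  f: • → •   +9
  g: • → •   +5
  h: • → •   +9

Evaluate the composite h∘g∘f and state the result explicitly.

  0 +9≡9 +5≡4 +9≡3  (mod 10)
result: +3

Answer: +3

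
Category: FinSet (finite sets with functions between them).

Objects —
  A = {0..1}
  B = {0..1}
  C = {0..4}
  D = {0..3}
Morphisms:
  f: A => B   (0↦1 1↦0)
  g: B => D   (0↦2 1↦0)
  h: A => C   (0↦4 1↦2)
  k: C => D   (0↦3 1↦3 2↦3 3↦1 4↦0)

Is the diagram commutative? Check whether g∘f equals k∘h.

Answer: DOES NOT COMMUTE

Derivation:
1) trace f;g:
  0 f=>1 g=>0
  1 f=>0 g=>2
  composite₁ = (0↦0 1↦2)
2) trace h;k:
  0 h=>4 k=>0
  1 h=>2 k=>3
  composite₂ = (0↦0 1↦3)
Equal? differ; not commutative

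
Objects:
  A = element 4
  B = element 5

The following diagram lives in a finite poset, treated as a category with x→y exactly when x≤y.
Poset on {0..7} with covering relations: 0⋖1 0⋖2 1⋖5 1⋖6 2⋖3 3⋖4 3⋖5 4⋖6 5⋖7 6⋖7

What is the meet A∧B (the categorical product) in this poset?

Answer: A∧B = 3

Derivation:
Lower bounds of A=4 and B=5: {0,2,3}
  0 ≤ 3
  2 ≤ 3
  3 ≤ 3
glb = 3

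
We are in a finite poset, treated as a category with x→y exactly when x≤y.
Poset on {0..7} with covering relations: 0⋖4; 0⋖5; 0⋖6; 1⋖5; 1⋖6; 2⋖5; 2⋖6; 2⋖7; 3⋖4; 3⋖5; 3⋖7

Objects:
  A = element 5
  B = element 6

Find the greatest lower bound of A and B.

Answer: NO MEET EXISTS

Trace:
{x : x≤A ∧ x≤B} = {0,1,2}  (A=5, B=6)
  maximal lower bounds 0 and 1 are incomparable: neither 0≤1 nor 1≤0
→ no greatest lower bound exists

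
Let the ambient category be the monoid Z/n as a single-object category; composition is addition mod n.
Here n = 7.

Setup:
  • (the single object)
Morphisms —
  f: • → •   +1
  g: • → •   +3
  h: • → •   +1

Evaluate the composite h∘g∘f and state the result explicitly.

  0 +1≡1 +3≡4 +1≡5  (mod 7)
⟦path⟧: +5

Answer: +5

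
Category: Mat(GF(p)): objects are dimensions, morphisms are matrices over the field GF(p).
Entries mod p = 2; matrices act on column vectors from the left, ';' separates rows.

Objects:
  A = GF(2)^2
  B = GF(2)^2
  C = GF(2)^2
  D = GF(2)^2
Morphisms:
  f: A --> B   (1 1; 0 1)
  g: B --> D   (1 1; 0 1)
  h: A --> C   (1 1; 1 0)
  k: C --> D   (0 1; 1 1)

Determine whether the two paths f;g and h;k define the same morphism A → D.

Path 1 = f;g:
  e0=(1,0) f-->(1,0) g-->(1,0)
  e1=(0,1) f-->(1,1) g-->(0,1)
  composite₁ = (1 0; 0 1)
Path 2 = h;k:
  e0=(1,0) h-->(1,1) k-->(1,0)
  e1=(0,1) h-->(1,0) k-->(0,1)
  composite₂ = (1 0; 0 1)
Equal? YES — commutes

Answer: COMMUTES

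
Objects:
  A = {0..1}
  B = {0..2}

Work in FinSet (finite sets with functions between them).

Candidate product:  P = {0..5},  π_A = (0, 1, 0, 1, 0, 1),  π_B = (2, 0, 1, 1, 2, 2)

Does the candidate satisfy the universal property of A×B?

|A|·|B| = 2·3 = 6;  |P| = 6
Check the pairing map k ↦ (π_A(k), π_B(k)):
  0 ↦ (0,2)
  1 ↦ (1,0)
  2 ↦ (0,1)
  3 ↦ (1,1)
  4 ↦ (0,2)  ✗ repeats pair of k=0
  5 ↦ (1,2)
distinct pairs in image: 5 / 6 needed
  → (0,2) hit at k=0 and k=4

Answer: NOT A VALID PRODUCT — duplicate pair at indices 4,0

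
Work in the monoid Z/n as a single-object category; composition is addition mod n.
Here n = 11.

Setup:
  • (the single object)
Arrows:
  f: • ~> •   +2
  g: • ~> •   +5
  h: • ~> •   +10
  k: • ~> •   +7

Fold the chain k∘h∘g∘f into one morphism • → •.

Answer: +2

Derivation:
  0 +2≡2 +5≡7 +10≡6 +7≡2  (mod 11)
result: +2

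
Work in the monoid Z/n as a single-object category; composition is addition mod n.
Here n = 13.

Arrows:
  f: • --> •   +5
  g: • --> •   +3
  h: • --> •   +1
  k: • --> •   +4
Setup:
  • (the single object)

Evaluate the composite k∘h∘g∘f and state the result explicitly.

Answer: +0

Derivation:
  0 +5≡5 +3≡8 +1≡9 +4≡0  (mod 13)
composite: +0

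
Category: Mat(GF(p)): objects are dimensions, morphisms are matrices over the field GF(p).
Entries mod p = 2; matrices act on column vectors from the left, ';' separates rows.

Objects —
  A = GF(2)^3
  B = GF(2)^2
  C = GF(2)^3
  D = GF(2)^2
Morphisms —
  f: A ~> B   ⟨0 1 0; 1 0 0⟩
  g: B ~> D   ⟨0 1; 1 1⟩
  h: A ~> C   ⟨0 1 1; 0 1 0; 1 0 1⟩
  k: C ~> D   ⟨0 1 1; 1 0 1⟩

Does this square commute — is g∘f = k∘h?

Answer: DOES NOT COMMUTE

Derivation:
Path 1 = f;g:
  e0=[1,0,0] f~>[0,1] g~>[1,1]
  e1=[0,1,0] f~>[1,0] g~>[0,1]
  e2=[0,0,1] f~>[0,0] g~>[0,0]
  result₁ = ⟨1 0 0; 1 1 0⟩
Path 2 = h;k:
  e0=[1,0,0] h~>[0,0,1] k~>[1,1]
  e1=[0,1,0] h~>[1,1,0] k~>[1,1]
  e2=[0,0,1] h~>[1,0,1] k~>[1,0]
  result₂ = ⟨1 1 1; 1 1 0⟩
Equal? distinct morphisms ✗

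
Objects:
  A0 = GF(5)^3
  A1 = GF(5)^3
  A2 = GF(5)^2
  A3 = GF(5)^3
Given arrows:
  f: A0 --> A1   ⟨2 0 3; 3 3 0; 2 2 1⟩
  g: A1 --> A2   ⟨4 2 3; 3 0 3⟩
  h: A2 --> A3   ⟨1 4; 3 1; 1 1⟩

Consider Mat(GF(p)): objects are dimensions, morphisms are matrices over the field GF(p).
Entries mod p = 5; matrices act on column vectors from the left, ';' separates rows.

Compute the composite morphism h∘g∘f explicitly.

Answer: ⟨3 1 3; 2 2 2; 2 3 2⟩

Work:
  e0=(1,0,0) f-->(2,3,2) g-->(0,2) h-->(3,2,2)
  e1=(0,1,0) f-->(0,3,2) g-->(2,1) h-->(1,2,3)
  e2=(0,0,1) f-->(3,0,1) g-->(0,2) h-->(3,2,2)
result: ⟨3 1 3; 2 2 2; 2 3 2⟩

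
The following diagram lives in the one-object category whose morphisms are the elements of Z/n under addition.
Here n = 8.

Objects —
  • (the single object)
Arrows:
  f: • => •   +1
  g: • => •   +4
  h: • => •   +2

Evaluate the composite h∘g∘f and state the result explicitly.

  0 +1≡1 +4≡5 +2≡7  (mod 8)
result: +7

Answer: +7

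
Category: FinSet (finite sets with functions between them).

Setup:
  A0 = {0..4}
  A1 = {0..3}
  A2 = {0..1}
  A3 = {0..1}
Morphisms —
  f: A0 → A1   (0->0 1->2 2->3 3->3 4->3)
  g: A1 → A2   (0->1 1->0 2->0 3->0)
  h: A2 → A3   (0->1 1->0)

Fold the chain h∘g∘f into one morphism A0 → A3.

Answer: (0->0 1->1 2->1 3->1 4->1)

Work:
  0 f→0 g→1 h→0
  1 f→2 g→0 h→1
  2 f→3 g→0 h→1
  3 f→3 g→0 h→1
  4 f→3 g→0 h→1
composite: (0->0 1->1 2->1 3->1 4->1)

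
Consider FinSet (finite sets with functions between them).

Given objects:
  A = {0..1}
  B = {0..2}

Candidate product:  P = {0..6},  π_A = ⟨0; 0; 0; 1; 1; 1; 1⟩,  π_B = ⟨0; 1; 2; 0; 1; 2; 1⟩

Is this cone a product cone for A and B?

|A|·|B| = 2·3 = 6;  |P| = 7
  → cardinalities differ; no bijection possible.

Answer: NOT A VALID PRODUCT — |P|=7 ≠ |A|·|B|=6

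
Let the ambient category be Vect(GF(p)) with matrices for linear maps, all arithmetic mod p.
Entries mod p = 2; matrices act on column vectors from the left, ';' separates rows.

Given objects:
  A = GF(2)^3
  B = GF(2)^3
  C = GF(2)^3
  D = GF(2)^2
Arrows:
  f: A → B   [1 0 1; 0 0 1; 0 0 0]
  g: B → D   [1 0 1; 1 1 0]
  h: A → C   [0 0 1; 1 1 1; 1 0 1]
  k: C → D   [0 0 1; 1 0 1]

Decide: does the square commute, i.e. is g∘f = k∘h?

Answer: COMMUTES

Work:
Path 1 = f;g:
  e0=[1,0,0] f→[1,0,0] g→[1,1]
  e1=[0,1,0] f→[0,0,0] g→[0,0]
  e2=[0,0,1] f→[1,1,0] g→[1,0]
  composite₁ = [1 0 1; 1 0 0]
Path 2 = h;k:
  e0=[1,0,0] h→[0,1,1] k→[1,1]
  e1=[0,1,0] h→[0,1,0] k→[0,0]
  e2=[0,0,1] h→[1,1,1] k→[1,0]
  composite₂ = [1 0 1; 1 0 0]
Equal? YES — commutes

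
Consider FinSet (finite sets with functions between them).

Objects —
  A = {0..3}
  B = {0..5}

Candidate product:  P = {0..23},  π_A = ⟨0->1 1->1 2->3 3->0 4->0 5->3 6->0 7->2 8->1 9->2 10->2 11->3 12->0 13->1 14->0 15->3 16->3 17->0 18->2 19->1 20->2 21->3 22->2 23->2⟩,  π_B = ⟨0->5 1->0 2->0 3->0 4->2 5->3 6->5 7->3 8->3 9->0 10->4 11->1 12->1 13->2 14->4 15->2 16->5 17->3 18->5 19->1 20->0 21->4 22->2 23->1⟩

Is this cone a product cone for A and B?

Answer: NOT A VALID PRODUCT — duplicate pair at indices 9,20

Derivation:
|A|·|B| = 4·6 = 24;  |P| = 24
Check the pairing map k ↦ (π_A(k), π_B(k)):
  0 -> (1,5)
  1 -> (1,0)
  2 -> (3,0)
  3 -> (0,0)
  4 -> (0,2)
  5 -> (3,3)
  6 -> (0,5)
  7 -> (2,3)
  8 -> (1,3)
  9 -> (2,0)
  10 -> (2,4)
  11 -> (3,1)
  12 -> (0,1)
  13 -> (1,2)
  14 -> (0,4)
  15 -> (3,2)
  16 -> (3,5)
  17 -> (0,3)
  18 -> (2,5)
  19 -> (1,1)
  20 -> (2,0)  ✗ repeats pair of k=9
  21 -> (3,4)
  22 -> (2,2)
  23 -> (2,1)
distinct pairs in image: 23 / 24 needed
  → (2,0) hit at k=9 and k=20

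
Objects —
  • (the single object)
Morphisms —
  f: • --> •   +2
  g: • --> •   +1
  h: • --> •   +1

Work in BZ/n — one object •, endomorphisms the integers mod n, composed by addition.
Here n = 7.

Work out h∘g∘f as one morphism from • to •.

Answer: +4

Work:
  0 +2≡2 +1≡3 +1≡4  (mod 7)
result: +4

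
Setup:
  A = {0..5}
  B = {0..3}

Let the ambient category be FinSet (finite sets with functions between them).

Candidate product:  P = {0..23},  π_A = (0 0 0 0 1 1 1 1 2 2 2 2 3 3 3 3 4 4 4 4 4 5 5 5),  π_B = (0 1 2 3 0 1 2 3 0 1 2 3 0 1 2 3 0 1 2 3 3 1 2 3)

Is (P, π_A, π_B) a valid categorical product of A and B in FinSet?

Answer: NOT A VALID PRODUCT — duplicate pair at indices 19,20

Work:
|A|·|B| = 6·4 = 24;  |P| = 24
Check the pairing map k ↦ (π_A(k), π_B(k)):
  0 -> (0,0)
  1 -> (0,1)
  2 -> (0,2)
  3 -> (0,3)
  4 -> (1,0)
  5 -> (1,1)
  6 -> (1,2)
  7 -> (1,3)
  8 -> (2,0)
  9 -> (2,1)
  10 -> (2,2)
  11 -> (2,3)
  12 -> (3,0)
  13 -> (3,1)
  14 -> (3,2)
  15 -> (3,3)
  16 -> (4,0)
  17 -> (4,1)
  18 -> (4,2)
  19 -> (4,3)
  20 -> (4,3)  ✗ repeats pair of k=19
  21 -> (5,1)
  22 -> (5,2)
  23 -> (5,3)
distinct pairs in image: 23 / 24 needed
  → (4,3) hit at k=19 and k=20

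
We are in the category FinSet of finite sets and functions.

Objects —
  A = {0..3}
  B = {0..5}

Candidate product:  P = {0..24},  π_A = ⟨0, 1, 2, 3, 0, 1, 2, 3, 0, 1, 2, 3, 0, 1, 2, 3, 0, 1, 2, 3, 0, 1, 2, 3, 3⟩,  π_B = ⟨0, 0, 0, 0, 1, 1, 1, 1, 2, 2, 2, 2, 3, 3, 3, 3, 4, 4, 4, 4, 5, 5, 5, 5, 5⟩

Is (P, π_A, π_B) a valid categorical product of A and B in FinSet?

|A|·|B| = 4·6 = 24;  |P| = 25
  → cardinalities differ; no bijection possible.

Answer: NOT A VALID PRODUCT — |P|=25 ≠ |A|·|B|=24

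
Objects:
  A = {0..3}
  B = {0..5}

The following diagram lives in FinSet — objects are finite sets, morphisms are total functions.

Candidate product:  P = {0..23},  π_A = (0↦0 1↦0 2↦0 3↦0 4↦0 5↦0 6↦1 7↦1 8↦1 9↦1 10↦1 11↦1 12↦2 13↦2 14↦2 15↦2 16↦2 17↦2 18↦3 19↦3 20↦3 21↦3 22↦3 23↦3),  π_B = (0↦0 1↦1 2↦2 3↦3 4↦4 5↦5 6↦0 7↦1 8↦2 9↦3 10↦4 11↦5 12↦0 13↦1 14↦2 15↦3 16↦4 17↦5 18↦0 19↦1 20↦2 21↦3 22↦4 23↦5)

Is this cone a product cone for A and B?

Answer: VALID PRODUCT

Work:
|A|·|B| = 4·6 = 24;  |P| = 24
Check the pairing map k ↦ (π_A(k), π_B(k)):
  0 ↦ (0,0)
  1 ↦ (0,1)
  2 ↦ (0,2)
  3 ↦ (0,3)
  4 ↦ (0,4)
  5 ↦ (0,5)
  6 ↦ (1,0)
  7 ↦ (1,1)
  8 ↦ (1,2)
  9 ↦ (1,3)
  10 ↦ (1,4)
  11 ↦ (1,5)
  12 ↦ (2,0)
  13 ↦ (2,1)
  14 ↦ (2,2)
  15 ↦ (2,3)
  16 ↦ (2,4)
  17 ↦ (2,5)
  18 ↦ (3,0)
  19 ↦ (3,1)
  20 ↦ (3,2)
  21 ↦ (3,3)
  22 ↦ (3,4)
  23 ↦ (3,5)
distinct pairs in image: 24 / 24 needed
  → bijection onto A×B; projections well-typed.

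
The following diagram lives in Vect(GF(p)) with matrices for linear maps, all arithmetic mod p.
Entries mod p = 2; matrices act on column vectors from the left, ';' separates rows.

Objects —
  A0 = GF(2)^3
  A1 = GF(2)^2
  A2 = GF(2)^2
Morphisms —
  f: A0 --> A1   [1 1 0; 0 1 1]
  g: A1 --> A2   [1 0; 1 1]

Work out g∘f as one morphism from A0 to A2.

Answer: [1 1 0; 1 0 1]

Trace:
  e0=⟨1,0,0⟩ f-->⟨1,0⟩ g-->⟨1,1⟩
  e1=⟨0,1,0⟩ f-->⟨1,1⟩ g-->⟨1,0⟩
  e2=⟨0,0,1⟩ f-->⟨0,1⟩ g-->⟨0,1⟩
⟦path⟧: [1 1 0; 1 0 1]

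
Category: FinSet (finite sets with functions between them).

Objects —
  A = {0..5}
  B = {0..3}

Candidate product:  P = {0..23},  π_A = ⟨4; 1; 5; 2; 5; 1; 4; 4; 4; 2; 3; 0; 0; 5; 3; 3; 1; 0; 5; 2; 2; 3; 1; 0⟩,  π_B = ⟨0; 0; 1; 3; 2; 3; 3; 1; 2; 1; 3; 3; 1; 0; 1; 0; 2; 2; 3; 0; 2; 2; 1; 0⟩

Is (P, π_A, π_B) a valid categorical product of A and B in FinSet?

Answer: VALID PRODUCT

Trace:
|A|·|B| = 6·4 = 24;  |P| = 24
Check the pairing map k ↦ (π_A(k), π_B(k)):
  0 : (4,0)
  1 : (1,0)
  2 : (5,1)
  3 : (2,3)
  4 : (5,2)
  5 : (1,3)
  6 : (4,3)
  7 : (4,1)
  8 : (4,2)
  9 : (2,1)
  10 : (3,3)
  11 : (0,3)
  12 : (0,1)
  13 : (5,0)
  14 : (3,1)
  15 : (3,0)
  16 : (1,2)
  17 : (0,2)
  18 : (5,3)
  19 : (2,0)
  20 : (2,2)
  21 : (3,2)
  22 : (1,1)
  23 : (0,0)
distinct pairs in image: 24 / 24 needed
  → bijection onto A×B; projections well-typed.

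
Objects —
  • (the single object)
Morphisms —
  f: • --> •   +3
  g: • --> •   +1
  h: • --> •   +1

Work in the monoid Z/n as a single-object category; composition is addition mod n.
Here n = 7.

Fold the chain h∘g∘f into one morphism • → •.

Answer: +5

Derivation:
  0 +3≡3 +1≡4 +1≡5  (mod 7)
result: +5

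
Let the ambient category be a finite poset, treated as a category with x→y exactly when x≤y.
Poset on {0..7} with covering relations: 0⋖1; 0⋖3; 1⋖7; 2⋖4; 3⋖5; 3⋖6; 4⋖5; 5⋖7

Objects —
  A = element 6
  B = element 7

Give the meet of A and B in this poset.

Common predecessors of 6,7: {0,3}
  0 ≤ 3
  3 ≤ 3
glb = 3

Answer: A∧B = 3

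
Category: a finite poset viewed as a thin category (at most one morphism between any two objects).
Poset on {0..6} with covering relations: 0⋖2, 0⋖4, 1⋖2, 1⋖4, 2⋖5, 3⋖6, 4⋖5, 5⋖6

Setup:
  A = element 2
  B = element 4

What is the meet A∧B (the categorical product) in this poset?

Lower bounds of A=2 and B=4: {0,1}
  maximal lower bounds 0 and 1 are incomparable: neither 0<=1 nor 1<=0
→ no greatest lower bound exists

Answer: NO MEET EXISTS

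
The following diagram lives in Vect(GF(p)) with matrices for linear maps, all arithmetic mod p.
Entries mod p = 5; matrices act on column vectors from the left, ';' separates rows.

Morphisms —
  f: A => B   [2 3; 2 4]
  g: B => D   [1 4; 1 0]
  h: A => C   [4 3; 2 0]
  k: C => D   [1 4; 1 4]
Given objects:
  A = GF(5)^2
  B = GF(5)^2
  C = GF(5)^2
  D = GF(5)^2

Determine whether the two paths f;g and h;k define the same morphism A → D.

Along f;g (path 1):
  e0=(1,0) f=>(2,2) g=>(0,2)
  e1=(0,1) f=>(3,4) g=>(4,3)
  composite₁ = [0 4; 2 3]
Along h;k (path 2):
  e0=(1,0) h=>(4,2) k=>(2,2)
  e1=(0,1) h=>(3,0) k=>(3,3)
  composite₂ = [2 3; 2 3]
Equal? distinct morphisms ✗

Answer: DOES NOT COMMUTE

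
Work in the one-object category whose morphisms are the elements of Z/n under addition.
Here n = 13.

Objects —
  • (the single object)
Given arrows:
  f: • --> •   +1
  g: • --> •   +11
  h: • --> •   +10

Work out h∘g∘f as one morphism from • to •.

  0 +1≡1 +11≡12 +10≡9  (mod 13)
⟦path⟧: +9

Answer: +9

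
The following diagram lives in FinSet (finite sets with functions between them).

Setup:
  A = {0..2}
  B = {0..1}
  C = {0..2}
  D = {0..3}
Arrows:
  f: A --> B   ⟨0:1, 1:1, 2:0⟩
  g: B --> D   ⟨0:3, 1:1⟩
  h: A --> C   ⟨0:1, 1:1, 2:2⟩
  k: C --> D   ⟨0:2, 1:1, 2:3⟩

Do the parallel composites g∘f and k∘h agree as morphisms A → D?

Path 1 = f;g:
  0 f-->1 g-->1
  1 f-->1 g-->1
  2 f-->0 g-->3
  ⟦path⟧₁ = ⟨0:1, 1:1, 2:3⟩
Path 2 = h;k:
  0 h-->1 k-->1
  1 h-->1 k-->1
  2 h-->2 k-->3
  ⟦path⟧₂ = ⟨0:1, 1:1, 2:3⟩
Equal? YES — commutes

Answer: COMMUTES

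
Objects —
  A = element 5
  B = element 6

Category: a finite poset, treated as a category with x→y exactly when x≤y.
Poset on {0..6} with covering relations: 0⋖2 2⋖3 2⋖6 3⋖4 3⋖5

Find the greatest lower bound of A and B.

Answer: A∧B = 2

Derivation:
Lower bounds of A=5 and B=6: {0,2}
  0 <= 2
  2 <= 2
glb = 2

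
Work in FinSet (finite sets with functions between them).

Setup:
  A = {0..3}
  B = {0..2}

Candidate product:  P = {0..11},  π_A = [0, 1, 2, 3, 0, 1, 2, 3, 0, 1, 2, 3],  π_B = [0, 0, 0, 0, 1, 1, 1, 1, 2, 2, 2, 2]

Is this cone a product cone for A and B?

Answer: VALID PRODUCT

Derivation:
|A|·|B| = 4·3 = 12;  |P| = 12
Check the pairing map k ↦ (π_A(k), π_B(k)):
  0 -> (0,0)
  1 -> (1,0)
  2 -> (2,0)
  3 -> (3,0)
  4 -> (0,1)
  5 -> (1,1)
  6 -> (2,1)
  7 -> (3,1)
  8 -> (0,2)
  9 -> (1,2)
  10 -> (2,2)
  11 -> (3,2)
distinct pairs in image: 12 / 12 needed
  → bijection onto A×B; projections well-typed.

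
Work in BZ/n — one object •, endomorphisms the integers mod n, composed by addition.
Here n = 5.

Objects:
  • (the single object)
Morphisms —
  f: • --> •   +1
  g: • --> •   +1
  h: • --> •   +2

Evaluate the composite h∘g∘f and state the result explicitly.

Answer: +4

Work:
  0 +1≡1 +1≡2 +2≡4  (mod 5)
result: +4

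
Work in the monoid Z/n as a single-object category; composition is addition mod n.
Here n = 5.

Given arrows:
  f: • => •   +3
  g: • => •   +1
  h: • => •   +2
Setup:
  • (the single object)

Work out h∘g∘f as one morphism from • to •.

Answer: +1

Work:
  0 +3≡3 +1≡4 +2≡1  (mod 5)
result: +1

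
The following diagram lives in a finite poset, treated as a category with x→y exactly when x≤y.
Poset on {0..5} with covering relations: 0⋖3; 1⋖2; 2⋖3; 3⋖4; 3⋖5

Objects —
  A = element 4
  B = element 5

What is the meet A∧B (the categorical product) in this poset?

Common predecessors of 4,5: {0,1,2,3}
  0 ≤ 3
  1 ≤ 3
  2 ≤ 3
  3 ≤ 3
glb = 3

Answer: A∧B = 3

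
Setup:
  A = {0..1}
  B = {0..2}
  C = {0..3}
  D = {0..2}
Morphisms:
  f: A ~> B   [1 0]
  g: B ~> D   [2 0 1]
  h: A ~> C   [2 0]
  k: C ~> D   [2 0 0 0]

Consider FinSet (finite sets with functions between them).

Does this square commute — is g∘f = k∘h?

Answer: COMMUTES

Derivation:
Along f;g (path 1):
  0 f~>1 g~>0
  1 f~>0 g~>2
  ⟦path⟧₁ = [0 2]
Along h;k (path 2):
  0 h~>2 k~>0
  1 h~>0 k~>2
  ⟦path⟧₂ = [0 2]
Equal? same morphism ✓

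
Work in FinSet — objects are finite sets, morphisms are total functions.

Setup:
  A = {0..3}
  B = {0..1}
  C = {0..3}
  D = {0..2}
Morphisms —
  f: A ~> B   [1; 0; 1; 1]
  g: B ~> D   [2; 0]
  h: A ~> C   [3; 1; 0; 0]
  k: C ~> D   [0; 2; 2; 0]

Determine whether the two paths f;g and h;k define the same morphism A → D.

Along f;g (path 1):
  0 f~>1 g~>0
  1 f~>0 g~>2
  2 f~>1 g~>0
  3 f~>1 g~>0
  composite₁ = [0; 2; 0; 0]
Along h;k (path 2):
  0 h~>3 k~>0
  1 h~>1 k~>2
  2 h~>0 k~>0
  3 h~>0 k~>0
  composite₂ = [0; 2; 0; 0]
Equal? equal; square commutes

Answer: COMMUTES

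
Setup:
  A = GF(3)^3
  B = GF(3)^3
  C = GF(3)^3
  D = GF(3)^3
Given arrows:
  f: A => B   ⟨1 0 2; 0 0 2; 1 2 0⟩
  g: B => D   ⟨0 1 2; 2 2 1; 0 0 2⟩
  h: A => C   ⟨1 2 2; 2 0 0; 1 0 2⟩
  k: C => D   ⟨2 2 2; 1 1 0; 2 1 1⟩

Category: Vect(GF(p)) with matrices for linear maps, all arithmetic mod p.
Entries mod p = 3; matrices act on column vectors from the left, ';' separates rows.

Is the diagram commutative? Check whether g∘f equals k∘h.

Path 1 = f;g:
  e0=⟨1,0,0⟩ f=>⟨1,0,1⟩ g=>⟨2,0,2⟩
  e1=⟨0,1,0⟩ f=>⟨0,0,2⟩ g=>⟨1,2,1⟩
  e2=⟨0,0,1⟩ f=>⟨2,2,0⟩ g=>⟨2,2,0⟩
  composite₁ = ⟨2 1 2; 0 2 2; 2 1 0⟩
Path 2 = h;k:
  e0=⟨1,0,0⟩ h=>⟨1,2,1⟩ k=>⟨2,0,2⟩
  e1=⟨0,1,0⟩ h=>⟨2,0,0⟩ k=>⟨1,2,1⟩
  e2=⟨0,0,1⟩ h=>⟨2,0,2⟩ k=>⟨2,2,0⟩
  composite₂ = ⟨2 1 2; 0 2 2; 2 1 0⟩
Equal? equal; square commutes

Answer: COMMUTES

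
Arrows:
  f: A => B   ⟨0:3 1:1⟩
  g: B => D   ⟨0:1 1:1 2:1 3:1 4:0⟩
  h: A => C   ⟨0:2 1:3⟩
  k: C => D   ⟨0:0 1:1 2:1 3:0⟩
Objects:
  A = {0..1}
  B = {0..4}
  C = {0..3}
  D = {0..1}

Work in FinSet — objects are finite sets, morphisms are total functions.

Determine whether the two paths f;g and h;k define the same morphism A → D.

Path 1 = f;g:
  0 f=>3 g=>1
  1 f=>1 g=>1
  composite₁ = ⟨0:1 1:1⟩
Path 2 = h;k:
  0 h=>2 k=>1
  1 h=>3 k=>0
  composite₂ = ⟨0:1 1:0⟩
Equal? distinct morphisms ✗

Answer: DOES NOT COMMUTE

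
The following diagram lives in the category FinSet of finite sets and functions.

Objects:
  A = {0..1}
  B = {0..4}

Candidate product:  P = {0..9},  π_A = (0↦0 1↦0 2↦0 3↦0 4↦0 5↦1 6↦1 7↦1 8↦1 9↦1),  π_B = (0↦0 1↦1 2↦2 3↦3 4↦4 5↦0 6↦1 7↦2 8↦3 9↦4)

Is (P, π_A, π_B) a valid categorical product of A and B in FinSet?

Answer: VALID PRODUCT

Derivation:
|A|·|B| = 2·5 = 10;  |P| = 10
Check the pairing map k ↦ (π_A(k), π_B(k)):
  0 ↦ (0,0)
  1 ↦ (0,1)
  2 ↦ (0,2)
  3 ↦ (0,3)
  4 ↦ (0,4)
  5 ↦ (1,0)
  6 ↦ (1,1)
  7 ↦ (1,2)
  8 ↦ (1,3)
  9 ↦ (1,4)
distinct pairs in image: 10 / 10 needed
  → bijection onto A×B; projections well-typed.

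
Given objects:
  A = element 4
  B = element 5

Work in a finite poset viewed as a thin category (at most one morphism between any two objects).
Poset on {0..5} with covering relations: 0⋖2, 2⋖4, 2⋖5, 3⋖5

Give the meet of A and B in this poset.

{x : x<=A ∧ x<=B} = {0,2}  (A=4, B=5)
  0 <= 2
  2 <= 2
glb = 2

Answer: A∧B = 2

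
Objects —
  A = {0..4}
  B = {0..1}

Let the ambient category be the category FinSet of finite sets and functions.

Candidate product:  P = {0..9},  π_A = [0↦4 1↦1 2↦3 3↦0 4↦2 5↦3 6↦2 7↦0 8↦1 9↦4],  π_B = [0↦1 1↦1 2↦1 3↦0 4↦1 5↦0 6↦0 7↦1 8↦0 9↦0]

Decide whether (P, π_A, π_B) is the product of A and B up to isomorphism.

Answer: VALID PRODUCT

Trace:
|A|·|B| = 5·2 = 10;  |P| = 10
Check the pairing map k ↦ (π_A(k), π_B(k)):
  0 ↦ (4,1)
  1 ↦ (1,1)
  2 ↦ (3,1)
  3 ↦ (0,0)
  4 ↦ (2,1)
  5 ↦ (3,0)
  6 ↦ (2,0)
  7 ↦ (0,1)
  8 ↦ (1,0)
  9 ↦ (4,0)
distinct pairs in image: 10 / 10 needed
  → bijection onto A×B; projections well-typed.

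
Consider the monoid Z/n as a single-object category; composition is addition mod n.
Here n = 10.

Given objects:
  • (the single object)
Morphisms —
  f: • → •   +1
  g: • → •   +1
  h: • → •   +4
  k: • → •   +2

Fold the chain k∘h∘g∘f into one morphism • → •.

  0 +1≡1 +1≡2 +4≡6 +2≡8  (mod 10)
result: +8

Answer: +8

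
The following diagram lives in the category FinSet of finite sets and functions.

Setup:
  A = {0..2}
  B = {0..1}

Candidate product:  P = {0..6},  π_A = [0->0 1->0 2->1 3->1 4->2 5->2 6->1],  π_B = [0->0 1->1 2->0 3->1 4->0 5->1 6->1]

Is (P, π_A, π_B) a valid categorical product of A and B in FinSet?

Answer: NOT A VALID PRODUCT — |P|=7 ≠ |A|·|B|=6

Trace:
|A|·|B| = 3·2 = 6;  |P| = 7
  → cardinalities differ; no bijection possible.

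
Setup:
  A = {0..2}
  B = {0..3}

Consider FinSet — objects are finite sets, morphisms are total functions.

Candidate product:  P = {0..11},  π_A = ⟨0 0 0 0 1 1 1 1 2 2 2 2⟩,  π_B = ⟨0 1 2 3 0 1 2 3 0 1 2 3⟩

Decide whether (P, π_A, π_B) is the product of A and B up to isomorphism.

Answer: VALID PRODUCT

Trace:
|A|·|B| = 3·4 = 12;  |P| = 12
Check the pairing map k ↦ (π_A(k), π_B(k)):
  0 -> (0,0)
  1 -> (0,1)
  2 -> (0,2)
  3 -> (0,3)
  4 -> (1,0)
  5 -> (1,1)
  6 -> (1,2)
  7 -> (1,3)
  8 -> (2,0)
  9 -> (2,1)
  10 -> (2,2)
  11 -> (2,3)
distinct pairs in image: 12 / 12 needed
  → bijection onto A×B; projections well-typed.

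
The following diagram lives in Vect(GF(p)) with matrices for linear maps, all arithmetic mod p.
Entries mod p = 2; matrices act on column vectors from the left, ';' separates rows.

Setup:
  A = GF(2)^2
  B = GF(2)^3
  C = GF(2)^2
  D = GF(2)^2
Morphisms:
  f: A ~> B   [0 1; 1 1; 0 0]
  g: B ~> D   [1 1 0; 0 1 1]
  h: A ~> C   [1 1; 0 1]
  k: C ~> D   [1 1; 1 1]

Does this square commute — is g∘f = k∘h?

1) trace f;g:
  e0=⟨1,0⟩ f~>⟨0,1,0⟩ g~>⟨1,1⟩
  e1=⟨0,1⟩ f~>⟨1,1,0⟩ g~>⟨0,1⟩
  result₁ = [1 0; 1 1]
2) trace h;k:
  e0=⟨1,0⟩ h~>⟨1,0⟩ k~>⟨1,1⟩
  e1=⟨0,1⟩ h~>⟨1,1⟩ k~>⟨0,0⟩
  result₂ = [1 0; 1 0]
Equal? NO — does not commute

Answer: DOES NOT COMMUTE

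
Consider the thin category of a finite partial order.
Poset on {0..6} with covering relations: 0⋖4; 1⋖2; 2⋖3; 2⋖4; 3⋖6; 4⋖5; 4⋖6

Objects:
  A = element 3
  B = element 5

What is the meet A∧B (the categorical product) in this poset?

{x : x<=A ∧ x<=B} = {1,2}  (A=3, B=5)
  1 <= 2
  2 <= 2
glb = 2

Answer: A∧B = 2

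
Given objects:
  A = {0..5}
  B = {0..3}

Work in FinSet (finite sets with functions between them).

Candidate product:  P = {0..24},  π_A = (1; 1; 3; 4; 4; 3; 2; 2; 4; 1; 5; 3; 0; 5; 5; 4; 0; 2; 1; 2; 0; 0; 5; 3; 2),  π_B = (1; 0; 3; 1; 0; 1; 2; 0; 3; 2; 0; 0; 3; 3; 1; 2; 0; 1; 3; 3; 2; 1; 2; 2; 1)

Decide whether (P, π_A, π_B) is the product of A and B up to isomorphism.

|A|·|B| = 6·4 = 24;  |P| = 25
  → cardinalities differ; no bijection possible.

Answer: NOT A VALID PRODUCT — |P|=25 ≠ |A|·|B|=24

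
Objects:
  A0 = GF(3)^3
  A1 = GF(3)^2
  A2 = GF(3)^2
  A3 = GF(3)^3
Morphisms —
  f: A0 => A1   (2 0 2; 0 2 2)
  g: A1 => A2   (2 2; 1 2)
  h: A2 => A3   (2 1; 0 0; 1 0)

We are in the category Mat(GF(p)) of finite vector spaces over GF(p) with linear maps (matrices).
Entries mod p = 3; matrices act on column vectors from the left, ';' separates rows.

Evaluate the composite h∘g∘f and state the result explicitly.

  e0=[1,0,0] f=>[2,0] g=>[1,2] h=>[1,0,1]
  e1=[0,1,0] f=>[0,2] g=>[1,1] h=>[0,0,1]
  e2=[0,0,1] f=>[2,2] g=>[2,0] h=>[1,0,2]
⟦path⟧: (1 0 1; 0 0 0; 1 1 2)

Answer: (1 0 1; 0 0 0; 1 1 2)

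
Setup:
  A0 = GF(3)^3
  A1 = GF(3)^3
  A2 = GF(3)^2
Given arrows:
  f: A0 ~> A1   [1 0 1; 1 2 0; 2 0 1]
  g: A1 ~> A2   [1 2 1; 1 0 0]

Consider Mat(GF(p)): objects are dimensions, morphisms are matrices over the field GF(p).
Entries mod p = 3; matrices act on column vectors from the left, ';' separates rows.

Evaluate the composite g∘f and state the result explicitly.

Answer: [2 1 2; 1 0 1]

Work:
  e0=⟨1,0,0⟩ f~>⟨1,1,2⟩ g~>⟨2,1⟩
  e1=⟨0,1,0⟩ f~>⟨0,2,0⟩ g~>⟨1,0⟩
  e2=⟨0,0,1⟩ f~>⟨1,0,1⟩ g~>⟨2,1⟩
composite: [2 1 2; 1 0 1]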